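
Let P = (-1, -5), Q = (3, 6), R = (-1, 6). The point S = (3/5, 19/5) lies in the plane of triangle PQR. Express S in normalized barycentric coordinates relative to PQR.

Signed area of the reference triangle: [PQR] = ½·((-1)·(6−6) + 3·(6−(-5)) + (-1)·(-5−6)) = ½·(0 + 33 + 11) = 22.
[SQR] = ½·((3/5)·(6−6) + 3·(6−(19/5)) + (-1)·(19/5−6)) = ½·(0 + 33/5 + 11/5) = 22/5, so the P-coordinate is (22/5)/22 = 1/5.
[PSR] = ½·((-1)·(19/5−6) + (3/5)·(6−(-5)) + (-1)·(-5−(19/5))) = ½·(11/5 + 33/5 + 44/5) = 44/5, so the Q-coordinate is 2/5.
[PQS] = ½·((-1)·(6−(19/5)) + 3·(19/5−(-5)) + (3/5)·(-5−6)) = ½·(-11/5 + 132/5 − 33/5) = 44/5, so the R-coordinate is 2/5.

(1/5, 2/5, 2/5)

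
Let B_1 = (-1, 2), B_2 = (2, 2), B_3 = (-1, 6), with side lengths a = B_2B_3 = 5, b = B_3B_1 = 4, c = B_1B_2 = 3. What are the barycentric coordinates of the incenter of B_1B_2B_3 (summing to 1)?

The incenter has barycentric coordinates proportional to the opposite side lengths: (5 : 4 : 3).
Normalizing by 5+4+3 = 12 gives (5/12, 1/3, 1/4).

(5/12, 1/3, 1/4)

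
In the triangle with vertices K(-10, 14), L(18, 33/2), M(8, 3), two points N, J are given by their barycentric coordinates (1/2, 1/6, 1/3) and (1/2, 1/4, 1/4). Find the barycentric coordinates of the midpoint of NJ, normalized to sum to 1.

Since both coordinate triples sum to 1, the midpoint's barycentrics are the componentwise average.
(1/2+1/2)/2 = 1/2; similarly 5/24 and 7/24.

(1/2, 5/24, 7/24)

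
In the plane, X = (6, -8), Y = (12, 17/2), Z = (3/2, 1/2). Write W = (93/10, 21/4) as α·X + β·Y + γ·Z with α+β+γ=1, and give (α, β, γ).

Signed area of the reference triangle: [XYZ] = ½·(6·(17/2−(1/2)) + 12·(1/2−(-8)) + (3/2)·(-8−(17/2))) = ½·(48 + 102 − 99/4) = 501/8.
[WYZ] = ½·((93/10)·(17/2−(1/2)) + 12·(1/2−(21/4)) + (3/2)·(21/4−(17/2))) = ½·(372/5 − 57 − 39/8) = 501/80, so the X-coordinate is (501/80)/(501/8) = 1/10.
[XWZ] = ½·(6·(21/4−(1/2)) + (93/10)·(1/2−(-8)) + (3/2)·(-8−(21/4))) = ½·(57/2 + 1581/20 − 159/8) = 3507/80, so the Y-coordinate is 7/10.
[XYW] = ½·(6·(17/2−(21/4)) + 12·(21/4−(-8)) + (93/10)·(-8−(17/2))) = ½·(39/2 + 159 − 3069/20) = 501/40, so the Z-coordinate is 1/5.

(1/10, 7/10, 1/5)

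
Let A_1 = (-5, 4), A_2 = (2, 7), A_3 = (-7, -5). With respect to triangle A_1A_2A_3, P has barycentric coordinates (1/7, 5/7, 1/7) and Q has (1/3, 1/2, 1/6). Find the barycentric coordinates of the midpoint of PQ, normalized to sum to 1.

(5/21, 17/28, 13/84)

Since both coordinate triples sum to 1, the midpoint's barycentrics are the componentwise average.
(1/7+1/3)/2 = 5/21; similarly 17/28 and 13/84.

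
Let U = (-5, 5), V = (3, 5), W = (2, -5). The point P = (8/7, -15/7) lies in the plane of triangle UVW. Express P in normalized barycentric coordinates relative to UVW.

(1/7, 1/7, 5/7)

Signed area of the reference triangle: [UVW] = ½·((-5)·(5−(-5)) + 3·(-5−5) + 2·(5−5)) = ½·(-50 − 30 + 0) = -40.
[PVW] = ½·((8/7)·(5−(-5)) + 3·(-5−(-15/7)) + 2·(-15/7−5)) = ½·(80/7 − 60/7 − 100/7) = -40/7, so the U-coordinate is (-40/7)/(-40) = 1/7.
[UPW] = ½·((-5)·(-15/7−(-5)) + (8/7)·(-5−5) + 2·(5−(-15/7))) = ½·(-100/7 − 80/7 + 100/7) = -40/7, so the V-coordinate is 1/7.
[UVP] = ½·((-5)·(5−(-15/7)) + 3·(-15/7−5) + (8/7)·(5−5)) = ½·(-250/7 − 150/7 + 0) = -200/7, so the W-coordinate is 5/7.
Check: 1/7 + 1/7 + 5/7 = 1.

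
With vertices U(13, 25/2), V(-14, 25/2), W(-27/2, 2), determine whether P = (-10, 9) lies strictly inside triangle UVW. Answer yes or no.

Barycentric coordinates of P: (23/162, 85/162, 1/3).
The three coordinates are positive, positive, positive; a point is interior exactly when all three are positive.

yes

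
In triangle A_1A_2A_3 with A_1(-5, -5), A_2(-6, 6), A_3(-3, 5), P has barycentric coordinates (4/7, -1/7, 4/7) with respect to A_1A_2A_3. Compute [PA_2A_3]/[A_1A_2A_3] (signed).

4/7

The signed ratio [PA_2A_3]/[A_1A_2A_3] equals the barycentric coordinate of P at vertex A_1, which is 4/7.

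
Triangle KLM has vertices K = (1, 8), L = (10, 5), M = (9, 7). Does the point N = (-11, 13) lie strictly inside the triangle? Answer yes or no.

Barycentric coordinates of N: (34/15, -28/15, 3/5).
The three coordinates are positive, negative, positive; a point is interior exactly when all three are positive.

no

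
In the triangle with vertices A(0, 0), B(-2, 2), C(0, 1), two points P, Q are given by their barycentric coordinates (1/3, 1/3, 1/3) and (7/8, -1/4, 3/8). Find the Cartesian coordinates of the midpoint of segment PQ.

(-1/12, 7/16)

Barycentric coordinates of the midpoint are the average: (29/48, 1/24, 17/48).
Converting: (29/48)·A + (1/24)·B + (17/48)·C = (-1/12, 7/16).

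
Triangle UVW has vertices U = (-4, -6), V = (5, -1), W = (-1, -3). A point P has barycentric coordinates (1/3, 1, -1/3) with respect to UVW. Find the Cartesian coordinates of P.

P = (1/3)·U + 1·V + (-1/3)·W.
x-coordinate: (1/3)·(-4) + 1·5 + (-1/3)·(-1) = 4.
y-coordinate: (1/3)·(-6) + 1·(-1) + (-1/3)·(-3) = -2.

(4, -2)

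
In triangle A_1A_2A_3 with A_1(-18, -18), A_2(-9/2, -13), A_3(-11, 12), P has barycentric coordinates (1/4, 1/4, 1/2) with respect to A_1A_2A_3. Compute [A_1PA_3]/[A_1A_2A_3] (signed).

1/4

The signed ratio [A_1PA_3]/[A_1A_2A_3] equals the barycentric coordinate of P at vertex A_2, which is 1/4.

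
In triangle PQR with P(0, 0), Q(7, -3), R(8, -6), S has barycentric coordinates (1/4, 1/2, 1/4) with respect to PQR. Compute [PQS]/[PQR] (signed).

The signed ratio [PQS]/[PQR] equals the barycentric coordinate of S at vertex R, which is 1/4.

1/4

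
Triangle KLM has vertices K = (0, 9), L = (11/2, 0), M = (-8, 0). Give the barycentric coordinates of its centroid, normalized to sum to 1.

(1/3, 1/3, 1/3)

The centroid is the average of the vertices, so each weight is 1/3.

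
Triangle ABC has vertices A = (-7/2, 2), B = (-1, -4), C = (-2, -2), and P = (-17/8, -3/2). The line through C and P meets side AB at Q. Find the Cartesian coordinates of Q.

Barycentric coordinates of P with respect to ABC: (1/4, 1/4, 1/2).
On side AB the C-coordinate is zero; dropping P's C-weight 1/2 and renormalizing the remaining 1/4 : 1/4 gives weights 1/2, 1/2 on A, B.
Q = (1/2)·(-7/2, 2) + (1/2)·(-1, -4) = (-9/4, -1).

(-9/4, -1)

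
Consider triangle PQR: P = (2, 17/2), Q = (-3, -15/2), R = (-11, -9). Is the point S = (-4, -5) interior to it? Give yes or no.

yes

Barycentric coordinates of S: (43/241, 141/241, 57/241).
The three coordinates are positive, positive, positive; a point is interior exactly when all three are positive.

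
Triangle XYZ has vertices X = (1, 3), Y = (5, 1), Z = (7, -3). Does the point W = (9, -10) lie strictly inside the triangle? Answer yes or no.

Barycentric coordinates of W: (1/2, -5/2, 3).
The three coordinates are positive, negative, positive; a point is interior exactly when all three are positive.

no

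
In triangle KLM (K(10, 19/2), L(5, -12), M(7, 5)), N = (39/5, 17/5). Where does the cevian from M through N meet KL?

Barycentric coordinates of N with respect to KLM: (2/5, 1/5, 2/5).
On side KL the M-coordinate is zero; dropping N's M-weight 2/5 and renormalizing the remaining 2/5 : 1/5 gives weights 2/3, 1/3 on K, L.
J = (2/3)·(10, 19/2) + (1/3)·(5, -12) = (25/3, 7/3).

(25/3, 7/3)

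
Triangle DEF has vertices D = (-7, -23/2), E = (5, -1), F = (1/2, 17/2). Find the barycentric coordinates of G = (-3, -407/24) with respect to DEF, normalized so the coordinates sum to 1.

(11/12, 3/4, -2/3)

Signed area of the reference triangle: [DEF] = ½·((-7)·(-1−(17/2)) + 5·(17/2−(-23/2)) + (1/2)·(-23/2−(-1))) = ½·(133/2 + 100 − 21/4) = 645/8.
[GEF] = ½·((-3)·(-1−(17/2)) + 5·(17/2−(-407/24)) + (1/2)·(-407/24−(-1))) = ½·(57/2 + 3055/24 − 383/48) = 2365/32, so the D-coordinate is (2365/32)/(645/8) = 11/12.
[DGF] = ½·((-7)·(-407/24−(17/2)) + (-3)·(17/2−(-23/2)) + (1/2)·(-23/2−(-407/24))) = ½·(4277/24 − 60 + 131/48) = 1935/32, so the E-coordinate is 3/4.
[DEG] = ½·((-7)·(-1−(-407/24)) + 5·(-407/24−(-23/2)) + (-3)·(-23/2−(-1))) = ½·(-2681/24 − 655/24 + 63/2) = -215/4, so the F-coordinate is -2/3.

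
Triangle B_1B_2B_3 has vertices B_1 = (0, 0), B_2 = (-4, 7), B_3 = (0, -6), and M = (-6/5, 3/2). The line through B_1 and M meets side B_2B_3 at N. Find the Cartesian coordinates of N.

(-3, 15/4)

Barycentric coordinates of M with respect to B_1B_2B_3: (3/5, 3/10, 1/10).
On side B_2B_3 the B_1-coordinate is zero; dropping M's B_1-weight 3/5 and renormalizing the remaining 3/10 : 1/10 gives weights 3/4, 1/4 on B_2, B_3.
N = (3/4)·(-4, 7) + (1/4)·(0, -6) = (-3, 15/4).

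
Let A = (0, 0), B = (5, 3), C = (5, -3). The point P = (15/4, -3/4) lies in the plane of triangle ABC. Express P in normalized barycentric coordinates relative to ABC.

(1/4, 1/4, 1/2)

Signed area of the reference triangle: [ABC] = ½·(0·(3−(-3)) + 5·(-3−0) + 5·(0−3)) = ½·(0 − 15 − 15) = -15.
[PBC] = ½·((15/4)·(3−(-3)) + 5·(-3−(-3/4)) + 5·(-3/4−3)) = ½·(45/2 − 45/4 − 75/4) = -15/4, so the A-coordinate is (-15/4)/(-15) = 1/4.
[APC] = ½·(0·(-3/4−(-3)) + (15/4)·(-3−0) + 5·(0−(-3/4))) = ½·(0 − 45/4 + 15/4) = -15/4, so the B-coordinate is 1/4.
[ABP] = ½·(0·(3−(-3/4)) + 5·(-3/4−0) + (15/4)·(0−3)) = ½·(0 − 15/4 − 45/4) = -15/2, so the C-coordinate is 1/2.
Check: 1/4 + 1/4 + 1/2 = 1.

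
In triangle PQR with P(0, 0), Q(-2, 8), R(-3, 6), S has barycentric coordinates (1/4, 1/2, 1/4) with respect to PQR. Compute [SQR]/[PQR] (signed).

The signed ratio [SQR]/[PQR] equals the barycentric coordinate of S at vertex P, which is 1/4.

1/4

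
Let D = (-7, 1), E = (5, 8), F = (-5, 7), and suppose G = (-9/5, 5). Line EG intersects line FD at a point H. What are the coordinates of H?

(-19/3, 3)

Barycentric coordinates of G with respect to DEF: (2/5, 2/5, 1/5).
On side FD the E-coordinate is zero; dropping G's E-weight 2/5 and renormalizing the remaining 1/5 : 2/5 gives weights 1/3, 2/3 on F, D.
H = (1/3)·(-5, 7) + (2/3)·(-7, 1) = (-19/3, 3).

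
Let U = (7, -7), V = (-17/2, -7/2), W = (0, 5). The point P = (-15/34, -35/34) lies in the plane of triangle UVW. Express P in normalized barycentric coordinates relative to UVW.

Signed area of the reference triangle: [UVW] = ½·(7·(-7/2−5) + (-17/2)·(5−(-7)) + 0·(-7−(-7/2))) = ½·(-119/2 − 102 + 0) = -323/4.
[PVW] = ½·((-15/34)·(-7/2−5) + (-17/2)·(5−(-35/34)) + 0·(-35/34−(-7/2))) = ½·(15/4 − 205/4 + 0) = -95/4, so the U-coordinate is (-95/4)/(-323/4) = 5/17.
[UPW] = ½·(7·(-35/34−5) + (-15/34)·(5−(-7)) + 0·(-7−(-35/34))) = ½·(-1435/34 − 90/17 + 0) = -95/4, so the V-coordinate is 5/17.
[UVP] = ½·(7·(-7/2−(-35/34)) + (-17/2)·(-35/34−(-7)) + (-15/34)·(-7−(-7/2))) = ½·(-294/17 − 203/4 + 105/68) = -133/4, so the W-coordinate is 7/17.
Check: 5/17 + 5/17 + 7/17 = 1.

(5/17, 5/17, 7/17)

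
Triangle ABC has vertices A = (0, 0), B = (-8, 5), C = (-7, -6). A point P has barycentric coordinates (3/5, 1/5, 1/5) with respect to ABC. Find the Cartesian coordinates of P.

P = (3/5)·A + (1/5)·B + (1/5)·C.
x-coordinate: (3/5)·0 + (1/5)·(-8) + (1/5)·(-7) = -3.
y-coordinate: (3/5)·0 + (1/5)·5 + (1/5)·(-6) = -1/5.

(-3, -1/5)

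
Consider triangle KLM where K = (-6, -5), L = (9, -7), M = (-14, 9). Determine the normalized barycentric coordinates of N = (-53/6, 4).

Signed area of the reference triangle: [KLM] = ½·((-6)·(-7−9) + 9·(9−(-5)) + (-14)·(-5−(-7))) = ½·(96 + 126 − 28) = 97.
[NLM] = ½·((-53/6)·(-7−9) + 9·(9−4) + (-14)·(4−(-7))) = ½·(424/3 + 45 − 154) = 97/6, so the K-coordinate is (97/6)/97 = 1/6.
[KNM] = ½·((-6)·(4−9) + (-53/6)·(9−(-5)) + (-14)·(-5−4)) = ½·(30 − 371/3 + 126) = 97/6, so the L-coordinate is 1/6.
[KLN] = ½·((-6)·(-7−4) + 9·(4−(-5)) + (-53/6)·(-5−(-7))) = ½·(66 + 81 − 53/3) = 194/3, so the M-coordinate is 2/3.
Check: 1/6 + 1/6 + 2/3 = 1.

(1/6, 1/6, 2/3)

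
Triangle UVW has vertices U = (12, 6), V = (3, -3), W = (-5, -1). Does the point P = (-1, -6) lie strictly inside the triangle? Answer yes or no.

Barycentric coordinates of P: (-16/45, 113/90, 1/10).
The three coordinates are negative, positive, positive; a point is interior exactly when all three are positive.

no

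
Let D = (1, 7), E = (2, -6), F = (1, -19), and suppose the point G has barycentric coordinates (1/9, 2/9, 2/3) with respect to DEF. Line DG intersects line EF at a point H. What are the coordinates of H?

Line DG meets EF where the D-coordinate vanishes; zeroing G's D-weight and renormalizing leaves E, F-weights 2/9 : 2/3 → (1/4, 3/4).
So H = (1/4)·E + (3/4)·F = (5/4, -63/4).

(5/4, -63/4)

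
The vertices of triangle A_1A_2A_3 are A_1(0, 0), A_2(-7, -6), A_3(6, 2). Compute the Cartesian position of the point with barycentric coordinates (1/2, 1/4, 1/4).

P = (1/2)·A_1 + (1/4)·A_2 + (1/4)·A_3.
x-coordinate: (1/2)·0 + (1/4)·(-7) + (1/4)·6 = -1/4.
y-coordinate: (1/2)·0 + (1/4)·(-6) + (1/4)·2 = -1.

(-1/4, -1)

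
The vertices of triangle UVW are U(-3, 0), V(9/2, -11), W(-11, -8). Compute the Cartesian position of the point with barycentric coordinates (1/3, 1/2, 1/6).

P = (1/3)·U + (1/2)·V + (1/6)·W.
x-coordinate: (1/3)·(-3) + (1/2)·(9/2) + (1/6)·(-11) = -7/12.
y-coordinate: (1/3)·0 + (1/2)·(-11) + (1/6)·(-8) = -41/6.

(-7/12, -41/6)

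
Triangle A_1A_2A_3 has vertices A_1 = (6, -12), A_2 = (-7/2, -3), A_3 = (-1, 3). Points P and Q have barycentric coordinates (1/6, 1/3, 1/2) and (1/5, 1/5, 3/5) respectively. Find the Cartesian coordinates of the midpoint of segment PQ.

(-23/60, -27/20)

Barycentric coordinates of the midpoint are the average: (11/60, 4/15, 11/20).
Converting: (11/60)·A_1 + (4/15)·A_2 + (11/20)·A_3 = (-23/60, -27/20).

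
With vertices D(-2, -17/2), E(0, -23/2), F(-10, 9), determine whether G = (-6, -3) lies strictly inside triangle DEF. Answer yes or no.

no

Barycentric coordinates of G: (38/11, -26/11, -1/11).
The three coordinates are positive, negative, negative; a point is interior exactly when all three are positive.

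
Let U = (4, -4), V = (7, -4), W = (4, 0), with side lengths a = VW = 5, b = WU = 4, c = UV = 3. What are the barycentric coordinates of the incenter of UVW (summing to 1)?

The incenter has barycentric coordinates proportional to the opposite side lengths: (5 : 4 : 3).
Normalizing by 5+4+3 = 12 gives (5/12, 1/3, 1/4).

(5/12, 1/3, 1/4)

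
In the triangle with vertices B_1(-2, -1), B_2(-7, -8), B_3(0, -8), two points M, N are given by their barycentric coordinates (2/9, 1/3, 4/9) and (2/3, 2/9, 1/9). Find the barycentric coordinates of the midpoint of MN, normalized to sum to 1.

(4/9, 5/18, 5/18)

Since both coordinate triples sum to 1, the midpoint's barycentrics are the componentwise average.
(2/9+2/3)/2 = 4/9; similarly 5/18 and 5/18.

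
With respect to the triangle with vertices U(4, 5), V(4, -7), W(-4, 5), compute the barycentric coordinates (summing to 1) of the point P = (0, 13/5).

Signed area of the reference triangle: [UVW] = ½·(4·(-7−5) + 4·(5−5) + (-4)·(5−(-7))) = ½·(-48 + 0 − 48) = -48.
[PVW] = ½·(0·(-7−5) + 4·(5−(13/5)) + (-4)·(13/5−(-7))) = ½·(0 + 48/5 − 192/5) = -72/5, so the U-coordinate is (-72/5)/(-48) = 3/10.
[UPW] = ½·(4·(13/5−5) + 0·(5−5) + (-4)·(5−(13/5))) = ½·(-48/5 + 0 − 48/5) = -48/5, so the V-coordinate is 1/5.
[UVP] = ½·(4·(-7−(13/5)) + 4·(13/5−5) + 0·(5−(-7))) = ½·(-192/5 − 48/5 + 0) = -24, so the W-coordinate is 1/2.

(3/10, 1/5, 1/2)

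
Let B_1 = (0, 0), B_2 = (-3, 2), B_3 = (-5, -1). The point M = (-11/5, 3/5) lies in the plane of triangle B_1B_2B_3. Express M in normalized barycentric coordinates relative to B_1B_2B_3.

(2/5, 2/5, 1/5)

Signed area of the reference triangle: [B_1B_2B_3] = ½·(0·(2−(-1)) + (-3)·(-1−0) + (-5)·(0−2)) = ½·(0 + 3 + 10) = 13/2.
[MB_2B_3] = ½·((-11/5)·(2−(-1)) + (-3)·(-1−(3/5)) + (-5)·(3/5−2)) = ½·(-33/5 + 24/5 + 7) = 13/5, so the B_1-coordinate is (13/5)/(13/2) = 2/5.
[B_1MB_3] = ½·(0·(3/5−(-1)) + (-11/5)·(-1−0) + (-5)·(0−(3/5))) = ½·(0 + 11/5 + 3) = 13/5, so the B_2-coordinate is 2/5.
[B_1B_2M] = ½·(0·(2−(3/5)) + (-3)·(3/5−0) + (-11/5)·(0−2)) = ½·(0 − 9/5 + 22/5) = 13/10, so the B_3-coordinate is 1/5.
Check: 2/5 + 2/5 + 1/5 = 1.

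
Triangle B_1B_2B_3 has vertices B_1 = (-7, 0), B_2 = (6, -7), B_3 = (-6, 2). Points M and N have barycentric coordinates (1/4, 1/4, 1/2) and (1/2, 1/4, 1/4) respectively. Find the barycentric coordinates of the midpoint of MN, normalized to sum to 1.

Since both coordinate triples sum to 1, the midpoint's barycentrics are the componentwise average.
(1/4+1/2)/2 = 3/8; similarly 1/4 and 3/8.

(3/8, 1/4, 3/8)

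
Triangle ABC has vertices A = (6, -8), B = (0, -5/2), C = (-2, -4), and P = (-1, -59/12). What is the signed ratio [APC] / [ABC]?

[ABC] = ½·(6·(-5/2−(-4)) + 0·(-4−(-8)) + (-2)·(-8−(-5/2))) = ½·(9 + 0 + 11) = 10.
[APC] = ½·(6·(-59/12−(-4)) + (-1)·(-4−(-8)) + (-2)·(-8−(-59/12))) = ½·(-11/2 − 4 + 37/6) = -5/3, so the ratio is (-5/3)/10 = -1/6.

-1/6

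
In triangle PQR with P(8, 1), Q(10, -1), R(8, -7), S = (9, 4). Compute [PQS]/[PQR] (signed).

[PQR] = ½·(8·(-1−(-7)) + 10·(-7−1) + 8·(1−(-1))) = ½·(48 − 80 + 16) = -8.
[PQS] = ½·(8·(-1−4) + 10·(4−1) + 9·(1−(-1))) = ½·(-40 + 30 + 18) = 4, so the ratio is 4/(-8) = -1/2.

-1/2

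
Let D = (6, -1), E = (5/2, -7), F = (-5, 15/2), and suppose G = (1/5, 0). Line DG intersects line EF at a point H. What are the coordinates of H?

Barycentric coordinates of G with respect to DEF: (1/5, 2/5, 2/5).
On side EF the D-coordinate is zero; dropping G's D-weight 1/5 and renormalizing the remaining 2/5 : 2/5 gives weights 1/2, 1/2 on E, F.
H = (1/2)·(5/2, -7) + (1/2)·(-5, 15/2) = (-5/4, 1/4).

(-5/4, 1/4)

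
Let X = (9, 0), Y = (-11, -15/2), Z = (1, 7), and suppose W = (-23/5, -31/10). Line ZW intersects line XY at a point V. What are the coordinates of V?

Barycentric coordinates of W with respect to XYZ: (1/5, 3/5, 1/5).
On side XY the Z-coordinate is zero; dropping W's Z-weight 1/5 and renormalizing the remaining 1/5 : 3/5 gives weights 1/4, 3/4 on X, Y.
V = (1/4)·(9, 0) + (3/4)·(-11, -15/2) = (-6, -45/8).

(-6, -45/8)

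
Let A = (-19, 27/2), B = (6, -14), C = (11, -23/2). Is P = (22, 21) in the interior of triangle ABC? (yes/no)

no

Barycentric coordinates of P: (27/40, -25/4, 263/40).
The three coordinates are positive, negative, positive; a point is interior exactly when all three are positive.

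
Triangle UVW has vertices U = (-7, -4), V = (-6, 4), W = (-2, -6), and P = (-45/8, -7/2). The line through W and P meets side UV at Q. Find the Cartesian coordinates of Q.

(-41/6, -8/3)

Barycentric coordinates of P with respect to UVW: (5/8, 1/8, 1/4).
On side UV the W-coordinate is zero; dropping P's W-weight 1/4 and renormalizing the remaining 5/8 : 1/8 gives weights 5/6, 1/6 on U, V.
Q = (5/6)·(-7, -4) + (1/6)·(-6, 4) = (-41/6, -8/3).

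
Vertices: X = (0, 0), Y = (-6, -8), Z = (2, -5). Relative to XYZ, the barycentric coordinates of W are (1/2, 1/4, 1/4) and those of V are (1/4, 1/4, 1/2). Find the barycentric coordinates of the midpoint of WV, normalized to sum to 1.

(3/8, 1/4, 3/8)

Since both coordinate triples sum to 1, the midpoint's barycentrics are the componentwise average.
(1/2+1/4)/2 = 3/8; similarly 1/4 and 3/8.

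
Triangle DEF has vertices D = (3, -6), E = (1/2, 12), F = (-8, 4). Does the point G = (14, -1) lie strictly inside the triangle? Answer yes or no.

no

Barycentric coordinates of G: (437/346, 165/173, -421/346).
The three coordinates are positive, positive, negative; a point is interior exactly when all three are positive.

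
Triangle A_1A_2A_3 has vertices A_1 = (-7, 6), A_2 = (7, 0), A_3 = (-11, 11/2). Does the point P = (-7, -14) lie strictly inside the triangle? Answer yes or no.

no

Barycentric coordinates of P: (-329/31, 80/31, 280/31).
The three coordinates are negative, positive, positive; a point is interior exactly when all three are positive.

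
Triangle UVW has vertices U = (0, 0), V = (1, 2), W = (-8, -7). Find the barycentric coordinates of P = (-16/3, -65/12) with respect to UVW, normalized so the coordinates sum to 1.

(13/12, -2/3, 7/12)

Signed area of the reference triangle: [UVW] = ½·(0·(2−(-7)) + 1·(-7−0) + (-8)·(0−2)) = ½·(0 − 7 + 16) = 9/2.
[PVW] = ½·((-16/3)·(2−(-7)) + 1·(-7−(-65/12)) + (-8)·(-65/12−2)) = ½·(-48 − 19/12 + 178/3) = 39/8, so the U-coordinate is (39/8)/(9/2) = 13/12.
[UPW] = ½·(0·(-65/12−(-7)) + (-16/3)·(-7−0) + (-8)·(0−(-65/12))) = ½·(0 + 112/3 − 130/3) = -3, so the V-coordinate is -2/3.
[UVP] = ½·(0·(2−(-65/12)) + 1·(-65/12−0) + (-16/3)·(0−2)) = ½·(0 − 65/12 + 32/3) = 21/8, so the W-coordinate is 7/12.
Check: 13/12 − 2/3 + 7/12 = 1.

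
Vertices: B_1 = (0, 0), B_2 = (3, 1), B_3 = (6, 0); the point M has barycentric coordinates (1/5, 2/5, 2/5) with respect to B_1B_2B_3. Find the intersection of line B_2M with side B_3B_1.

(4, 0)

Line B_2M meets B_3B_1 where the B_2-coordinate vanishes; zeroing M's B_2-weight and renormalizing leaves B_3, B_1-weights 2/5 : 1/5 → (2/3, 1/3).
So N = (2/3)·B_3 + (1/3)·B_1 = (4, 0).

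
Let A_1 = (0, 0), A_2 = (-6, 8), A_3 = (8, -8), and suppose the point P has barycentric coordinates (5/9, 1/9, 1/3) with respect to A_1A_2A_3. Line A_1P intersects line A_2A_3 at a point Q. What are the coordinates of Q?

(9/2, -4)

Line A_1P meets A_2A_3 where the A_1-coordinate vanishes; zeroing P's A_1-weight and renormalizing leaves A_2, A_3-weights 1/9 : 1/3 → (1/4, 3/4).
So Q = (1/4)·A_2 + (3/4)·A_3 = (9/2, -4).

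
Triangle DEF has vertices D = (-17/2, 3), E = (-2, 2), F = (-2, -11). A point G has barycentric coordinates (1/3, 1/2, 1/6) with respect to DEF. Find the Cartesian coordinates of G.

G = (1/3)·D + (1/2)·E + (1/6)·F.
x-coordinate: (1/3)·(-17/2) + (1/2)·(-2) + (1/6)·(-2) = -25/6.
y-coordinate: (1/3)·3 + (1/2)·2 + (1/6)·(-11) = 1/6.

(-25/6, 1/6)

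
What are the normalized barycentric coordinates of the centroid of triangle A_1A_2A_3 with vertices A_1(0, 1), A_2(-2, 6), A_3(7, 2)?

The centroid is the average of the vertices, so each weight is 1/3.

(1/3, 1/3, 1/3)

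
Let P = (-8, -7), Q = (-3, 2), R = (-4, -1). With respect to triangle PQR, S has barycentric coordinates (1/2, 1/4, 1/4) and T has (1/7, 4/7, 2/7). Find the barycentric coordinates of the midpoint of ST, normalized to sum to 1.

Since both coordinate triples sum to 1, the midpoint's barycentrics are the componentwise average.
(1/2+1/7)/2 = 9/28; similarly 23/56 and 15/56.

(9/28, 23/56, 15/56)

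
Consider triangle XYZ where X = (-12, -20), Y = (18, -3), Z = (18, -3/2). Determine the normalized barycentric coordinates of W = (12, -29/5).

(1/5, 2/5, 2/5)

Signed area of the reference triangle: [XYZ] = ½·((-12)·(-3−(-3/2)) + 18·(-3/2−(-20)) + 18·(-20−(-3))) = ½·(18 + 333 − 306) = 45/2.
[WYZ] = ½·(12·(-3−(-3/2)) + 18·(-3/2−(-29/5)) + 18·(-29/5−(-3))) = ½·(-18 + 387/5 − 252/5) = 9/2, so the X-coordinate is (9/2)/(45/2) = 1/5.
[XWZ] = ½·((-12)·(-29/5−(-3/2)) + 12·(-3/2−(-20)) + 18·(-20−(-29/5))) = ½·(258/5 + 222 − 1278/5) = 9, so the Y-coordinate is 2/5.
[XYW] = ½·((-12)·(-3−(-29/5)) + 18·(-29/5−(-20)) + 12·(-20−(-3))) = ½·(-168/5 + 1278/5 − 204) = 9, so the Z-coordinate is 2/5.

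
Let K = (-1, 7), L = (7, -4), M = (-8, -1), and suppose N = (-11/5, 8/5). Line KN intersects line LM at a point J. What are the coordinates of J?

Barycentric coordinates of N with respect to KLM: (2/5, 1/5, 2/5).
On side LM the K-coordinate is zero; dropping N's K-weight 2/5 and renormalizing the remaining 1/5 : 2/5 gives weights 1/3, 2/3 on L, M.
J = (1/3)·(7, -4) + (2/3)·(-8, -1) = (-3, -2).

(-3, -2)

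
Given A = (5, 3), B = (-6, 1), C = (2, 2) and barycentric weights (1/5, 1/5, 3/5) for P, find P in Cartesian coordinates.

(1, 2)

P = (1/5)·A + (1/5)·B + (3/5)·C.
x-coordinate: (1/5)·5 + (1/5)·(-6) + (3/5)·2 = 1.
y-coordinate: (1/5)·3 + (1/5)·1 + (3/5)·2 = 2.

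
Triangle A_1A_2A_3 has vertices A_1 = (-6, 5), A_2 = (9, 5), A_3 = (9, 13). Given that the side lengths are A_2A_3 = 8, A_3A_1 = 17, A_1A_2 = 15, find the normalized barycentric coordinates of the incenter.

The incenter has barycentric coordinates proportional to the opposite side lengths: (8 : 17 : 15).
Normalizing by 8+17+15 = 40 gives (1/5, 17/40, 3/8).

(1/5, 17/40, 3/8)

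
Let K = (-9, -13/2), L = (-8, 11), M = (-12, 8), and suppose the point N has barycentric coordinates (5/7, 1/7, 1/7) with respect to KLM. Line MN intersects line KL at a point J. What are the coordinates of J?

Line MN meets KL where the M-coordinate vanishes; zeroing N's M-weight and renormalizing leaves K, L-weights 5/7 : 1/7 → (5/6, 1/6).
So J = (5/6)·K + (1/6)·L = (-53/6, -43/12).

(-53/6, -43/12)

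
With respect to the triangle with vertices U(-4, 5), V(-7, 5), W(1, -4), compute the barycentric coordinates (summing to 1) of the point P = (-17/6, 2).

(1/2, 1/6, 1/3)

Signed area of the reference triangle: [UVW] = ½·((-4)·(5−(-4)) + (-7)·(-4−5) + 1·(5−5)) = ½·(-36 + 63 + 0) = 27/2.
[PVW] = ½·((-17/6)·(5−(-4)) + (-7)·(-4−2) + 1·(2−5)) = ½·(-51/2 + 42 − 3) = 27/4, so the U-coordinate is (27/4)/(27/2) = 1/2.
[UPW] = ½·((-4)·(2−(-4)) + (-17/6)·(-4−5) + 1·(5−2)) = ½·(-24 + 51/2 + 3) = 9/4, so the V-coordinate is 1/6.
[UVP] = ½·((-4)·(5−2) + (-7)·(2−5) + (-17/6)·(5−5)) = ½·(-12 + 21 + 0) = 9/2, so the W-coordinate is 1/3.
Check: 1/2 + 1/6 + 1/3 = 1.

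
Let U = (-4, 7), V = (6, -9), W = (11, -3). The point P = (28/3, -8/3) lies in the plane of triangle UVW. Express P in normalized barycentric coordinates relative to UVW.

Signed area of the reference triangle: [UVW] = ½·((-4)·(-9−(-3)) + 6·(-3−7) + 11·(7−(-9))) = ½·(24 − 60 + 176) = 70.
[PVW] = ½·((28/3)·(-9−(-3)) + 6·(-3−(-8/3)) + 11·(-8/3−(-9))) = ½·(-56 − 2 + 209/3) = 35/6, so the U-coordinate is (35/6)/70 = 1/12.
[UPW] = ½·((-4)·(-8/3−(-3)) + (28/3)·(-3−7) + 11·(7−(-8/3))) = ½·(-4/3 − 280/3 + 319/3) = 35/6, so the V-coordinate is 1/12.
[UVP] = ½·((-4)·(-9−(-8/3)) + 6·(-8/3−7) + (28/3)·(7−(-9))) = ½·(76/3 − 58 + 448/3) = 175/3, so the W-coordinate is 5/6.
Check: 1/12 + 1/12 + 5/6 = 1.

(1/12, 1/12, 5/6)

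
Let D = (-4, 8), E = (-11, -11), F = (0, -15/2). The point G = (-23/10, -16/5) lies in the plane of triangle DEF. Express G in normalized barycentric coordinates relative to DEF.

(3/10, 1/10, 3/5)

Signed area of the reference triangle: [DEF] = ½·((-4)·(-11−(-15/2)) + (-11)·(-15/2−8) + 0·(8−(-11))) = ½·(14 + 341/2 + 0) = 369/4.
[GEF] = ½·((-23/10)·(-11−(-15/2)) + (-11)·(-15/2−(-16/5)) + 0·(-16/5−(-11))) = ½·(161/20 + 473/10 + 0) = 1107/40, so the D-coordinate is (1107/40)/(369/4) = 3/10.
[DGF] = ½·((-4)·(-16/5−(-15/2)) + (-23/10)·(-15/2−8) + 0·(8−(-16/5))) = ½·(-86/5 + 713/20 + 0) = 369/40, so the E-coordinate is 1/10.
[DEG] = ½·((-4)·(-11−(-16/5)) + (-11)·(-16/5−8) + (-23/10)·(8−(-11))) = ½·(156/5 + 616/5 − 437/10) = 1107/20, so the F-coordinate is 3/5.
Check: 3/10 + 1/10 + 3/5 = 1.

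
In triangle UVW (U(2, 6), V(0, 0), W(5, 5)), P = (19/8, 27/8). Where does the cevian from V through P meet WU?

Barycentric coordinates of P with respect to UVW: (1/4, 3/8, 3/8).
On side WU the V-coordinate is zero; dropping P's V-weight 3/8 and renormalizing the remaining 3/8 : 1/4 gives weights 3/5, 2/5 on W, U.
Q = (3/5)·(5, 5) + (2/5)·(2, 6) = (19/5, 27/5).

(19/5, 27/5)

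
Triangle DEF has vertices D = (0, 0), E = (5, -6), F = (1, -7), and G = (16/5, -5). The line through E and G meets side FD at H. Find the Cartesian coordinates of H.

Barycentric coordinates of G with respect to DEF: (1/5, 3/5, 1/5).
On side FD the E-coordinate is zero; dropping G's E-weight 3/5 and renormalizing the remaining 1/5 : 1/5 gives weights 1/2, 1/2 on F, D.
H = (1/2)·(1, -7) + (1/2)·(0, 0) = (1/2, -7/2).

(1/2, -7/2)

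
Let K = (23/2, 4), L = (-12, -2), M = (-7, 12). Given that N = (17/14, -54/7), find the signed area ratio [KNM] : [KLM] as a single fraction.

1

[KLM] = ½·((23/2)·(-2−12) + (-12)·(12−4) + (-7)·(4−(-2))) = ½·(-161 − 96 − 42) = -299/2.
[KNM] = ½·((23/2)·(-54/7−12) + (17/14)·(12−4) + (-7)·(4−(-54/7))) = ½·(-1587/7 + 68/7 − 82) = -299/2, so the ratio is (-299/2)/(-299/2) = 1.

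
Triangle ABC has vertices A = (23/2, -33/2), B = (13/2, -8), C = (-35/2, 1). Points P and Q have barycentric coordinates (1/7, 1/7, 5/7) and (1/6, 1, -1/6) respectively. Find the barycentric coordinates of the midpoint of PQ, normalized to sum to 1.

Since both coordinate triples sum to 1, the midpoint's barycentrics are the componentwise average.
(1/7+1/6)/2 = 13/84; similarly 4/7 and 23/84.

(13/84, 4/7, 23/84)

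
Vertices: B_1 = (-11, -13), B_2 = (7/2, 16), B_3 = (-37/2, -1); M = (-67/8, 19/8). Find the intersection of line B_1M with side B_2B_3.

(-15/2, 15/2)

Barycentric coordinates of M with respect to B_1B_2B_3: (1/4, 3/8, 3/8).
On side B_2B_3 the B_1-coordinate is zero; dropping M's B_1-weight 1/4 and renormalizing the remaining 3/8 : 3/8 gives weights 1/2, 1/2 on B_2, B_3.
N = (1/2)·(7/2, 16) + (1/2)·(-37/2, -1) = (-15/2, 15/2).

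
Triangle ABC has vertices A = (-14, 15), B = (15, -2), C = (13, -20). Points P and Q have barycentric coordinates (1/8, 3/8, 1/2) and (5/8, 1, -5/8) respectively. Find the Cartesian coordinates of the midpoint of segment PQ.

(17/4, 11/2)

Barycentric coordinates of the midpoint are the average: (3/8, 11/16, -1/16).
Converting: (3/8)·A + (11/16)·B + (-1/16)·C = (17/4, 11/2).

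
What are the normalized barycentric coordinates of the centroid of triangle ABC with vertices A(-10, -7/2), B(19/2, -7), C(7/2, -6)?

(1/3, 1/3, 1/3)

The centroid is the average of the vertices, so each weight is 1/3.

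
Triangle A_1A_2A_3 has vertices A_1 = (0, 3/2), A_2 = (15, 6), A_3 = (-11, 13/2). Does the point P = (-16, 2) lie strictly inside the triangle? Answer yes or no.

Barycentric coordinates of P: (239/249, -149/249, 53/83).
The three coordinates are positive, negative, positive; a point is interior exactly when all three are positive.

no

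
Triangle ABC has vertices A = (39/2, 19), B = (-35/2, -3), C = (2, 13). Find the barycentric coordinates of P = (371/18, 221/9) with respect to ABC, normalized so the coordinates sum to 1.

(4/9, -5/9, 10/9)

Signed area of the reference triangle: [ABC] = ½·((39/2)·(-3−13) + (-35/2)·(13−19) + 2·(19−(-3))) = ½·(-312 + 105 + 44) = -163/2.
[PBC] = ½·((371/18)·(-3−13) + (-35/2)·(13−(221/9)) + 2·(221/9−(-3))) = ½·(-2968/9 + 1820/9 + 496/9) = -326/9, so the A-coordinate is (-326/9)/(-163/2) = 4/9.
[APC] = ½·((39/2)·(221/9−13) + (371/18)·(13−19) + 2·(19−(221/9))) = ½·(676/3 − 371/3 − 100/9) = 815/18, so the B-coordinate is -5/9.
[ABP] = ½·((39/2)·(-3−(221/9)) + (-35/2)·(221/9−19) + (371/18)·(19−(-3))) = ½·(-1612/3 − 875/9 + 4081/9) = -815/9, so the C-coordinate is 10/9.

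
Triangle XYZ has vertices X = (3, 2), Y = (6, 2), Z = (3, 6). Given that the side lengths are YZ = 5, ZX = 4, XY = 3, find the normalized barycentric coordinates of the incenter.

(5/12, 1/3, 1/4)

The incenter has barycentric coordinates proportional to the opposite side lengths: (5 : 4 : 3).
Normalizing by 5+4+3 = 12 gives (5/12, 1/3, 1/4).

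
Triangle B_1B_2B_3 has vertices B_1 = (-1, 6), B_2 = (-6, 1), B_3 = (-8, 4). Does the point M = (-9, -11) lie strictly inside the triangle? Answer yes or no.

Barycentric coordinates of M: (-33/25, 103/25, -9/5).
The three coordinates are negative, positive, negative; a point is interior exactly when all three are positive.

no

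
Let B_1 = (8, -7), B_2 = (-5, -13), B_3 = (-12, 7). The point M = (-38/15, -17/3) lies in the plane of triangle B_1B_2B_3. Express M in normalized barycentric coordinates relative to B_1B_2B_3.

(1/3, 2/5, 4/15)

Signed area of the reference triangle: [B_1B_2B_3] = ½·(8·(-13−7) + (-5)·(7−(-7)) + (-12)·(-7−(-13))) = ½·(-160 − 70 − 72) = -151.
[MB_2B_3] = ½·((-38/15)·(-13−7) + (-5)·(7−(-17/3)) + (-12)·(-17/3−(-13))) = ½·(152/3 − 190/3 − 88) = -151/3, so the B_1-coordinate is (-151/3)/(-151) = 1/3.
[B_1MB_3] = ½·(8·(-17/3−7) + (-38/15)·(7−(-7)) + (-12)·(-7−(-17/3))) = ½·(-304/3 − 532/15 + 16) = -302/5, so the B_2-coordinate is 2/5.
[B_1B_2M] = ½·(8·(-13−(-17/3)) + (-5)·(-17/3−(-7)) + (-38/15)·(-7−(-13))) = ½·(-176/3 − 20/3 − 76/5) = -604/15, so the B_3-coordinate is 4/15.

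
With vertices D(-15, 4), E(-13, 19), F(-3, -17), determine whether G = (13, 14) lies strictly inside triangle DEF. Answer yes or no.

Barycentric coordinates of G: (-443/111, 118/37, 200/111).
The three coordinates are negative, positive, positive; a point is interior exactly when all three are positive.

no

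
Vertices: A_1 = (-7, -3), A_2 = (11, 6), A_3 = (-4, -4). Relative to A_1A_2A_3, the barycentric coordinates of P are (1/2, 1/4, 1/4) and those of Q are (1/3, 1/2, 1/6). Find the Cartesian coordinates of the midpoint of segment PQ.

Barycentric coordinates of the midpoint are the average: (5/12, 3/8, 5/24).
Converting: (5/12)·A_1 + (3/8)·A_2 + (5/24)·A_3 = (3/8, 1/6).

(3/8, 1/6)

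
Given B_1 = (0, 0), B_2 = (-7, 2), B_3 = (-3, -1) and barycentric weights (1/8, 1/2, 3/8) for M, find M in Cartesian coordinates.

M = (1/8)·B_1 + (1/2)·B_2 + (3/8)·B_3.
x-coordinate: (1/8)·0 + (1/2)·(-7) + (3/8)·(-3) = -37/8.
y-coordinate: (1/8)·0 + (1/2)·2 + (3/8)·(-1) = 5/8.

(-37/8, 5/8)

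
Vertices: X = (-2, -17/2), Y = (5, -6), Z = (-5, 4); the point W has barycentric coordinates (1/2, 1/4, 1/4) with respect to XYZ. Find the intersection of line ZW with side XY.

(1/3, -23/3)

Line ZW meets XY where the Z-coordinate vanishes; zeroing W's Z-weight and renormalizing leaves X, Y-weights 1/2 : 1/4 → (2/3, 1/3).
So V = (2/3)·X + (1/3)·Y = (1/3, -23/3).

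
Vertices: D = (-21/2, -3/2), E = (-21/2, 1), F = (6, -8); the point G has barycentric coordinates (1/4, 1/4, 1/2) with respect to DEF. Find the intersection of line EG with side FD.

Line EG meets FD where the E-coordinate vanishes; zeroing G's E-weight and renormalizing leaves F, D-weights 1/2 : 1/4 → (2/3, 1/3).
So H = (2/3)·F + (1/3)·D = (1/2, -35/6).

(1/2, -35/6)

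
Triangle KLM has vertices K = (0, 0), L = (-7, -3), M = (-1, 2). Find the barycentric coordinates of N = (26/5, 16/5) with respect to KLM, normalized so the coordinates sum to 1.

(7/5, -4/5, 2/5)

Signed area of the reference triangle: [KLM] = ½·(0·(-3−2) + (-7)·(2−0) + (-1)·(0−(-3))) = ½·(0 − 14 − 3) = -17/2.
[NLM] = ½·((26/5)·(-3−2) + (-7)·(2−(16/5)) + (-1)·(16/5−(-3))) = ½·(-26 + 42/5 − 31/5) = -119/10, so the K-coordinate is (-119/10)/(-17/2) = 7/5.
[KNM] = ½·(0·(16/5−2) + (26/5)·(2−0) + (-1)·(0−(16/5))) = ½·(0 + 52/5 + 16/5) = 34/5, so the L-coordinate is -4/5.
[KLN] = ½·(0·(-3−(16/5)) + (-7)·(16/5−0) + (26/5)·(0−(-3))) = ½·(0 − 112/5 + 78/5) = -17/5, so the M-coordinate is 2/5.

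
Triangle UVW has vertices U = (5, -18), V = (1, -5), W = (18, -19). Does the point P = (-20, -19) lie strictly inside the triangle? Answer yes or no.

no

Barycentric coordinates of P: (532/165, -38/165, -329/165).
The three coordinates are positive, negative, negative; a point is interior exactly when all three are positive.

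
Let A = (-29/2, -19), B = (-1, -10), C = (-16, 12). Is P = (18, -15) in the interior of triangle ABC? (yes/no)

no

Barycentric coordinates of P: (-343/432, 2027/864, -53/96).
The three coordinates are negative, positive, negative; a point is interior exactly when all three are positive.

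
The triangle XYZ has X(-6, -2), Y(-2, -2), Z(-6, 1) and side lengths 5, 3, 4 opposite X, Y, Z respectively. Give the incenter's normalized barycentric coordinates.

The incenter has barycentric coordinates proportional to the opposite side lengths: (5 : 3 : 4).
Normalizing by 5+3+4 = 12 gives (5/12, 1/4, 1/3).

(5/12, 1/4, 1/3)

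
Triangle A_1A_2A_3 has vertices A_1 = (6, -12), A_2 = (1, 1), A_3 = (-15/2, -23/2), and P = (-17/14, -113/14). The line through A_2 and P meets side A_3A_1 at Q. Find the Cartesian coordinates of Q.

Barycentric coordinates of P with respect to A_1A_2A_3: (2/7, 2/7, 3/7).
On side A_3A_1 the A_2-coordinate is zero; dropping P's A_2-weight 2/7 and renormalizing the remaining 3/7 : 2/7 gives weights 3/5, 2/5 on A_3, A_1.
Q = (3/5)·(-15/2, -23/2) + (2/5)·(6, -12) = (-21/10, -117/10).

(-21/10, -117/10)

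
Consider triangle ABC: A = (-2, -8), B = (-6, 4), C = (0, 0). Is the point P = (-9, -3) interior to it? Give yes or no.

Barycentric coordinates of P: (27/28, 33/28, -8/7).
The three coordinates are positive, positive, negative; a point is interior exactly when all three are positive.

no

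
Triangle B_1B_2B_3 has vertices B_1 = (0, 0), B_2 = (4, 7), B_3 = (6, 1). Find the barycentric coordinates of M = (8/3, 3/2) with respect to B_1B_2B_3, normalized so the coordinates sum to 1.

(1/2, 1/6, 1/3)

Signed area of the reference triangle: [B_1B_2B_3] = ½·(0·(7−1) + 4·(1−0) + 6·(0−7)) = ½·(0 + 4 − 42) = -19.
[MB_2B_3] = ½·((8/3)·(7−1) + 4·(1−(3/2)) + 6·(3/2−7)) = ½·(16 − 2 − 33) = -19/2, so the B_1-coordinate is (-19/2)/(-19) = 1/2.
[B_1MB_3] = ½·(0·(3/2−1) + (8/3)·(1−0) + 6·(0−(3/2))) = ½·(0 + 8/3 − 9) = -19/6, so the B_2-coordinate is 1/6.
[B_1B_2M] = ½·(0·(7−(3/2)) + 4·(3/2−0) + (8/3)·(0−7)) = ½·(0 + 6 − 56/3) = -19/3, so the B_3-coordinate is 1/3.
Check: 1/2 + 1/6 + 1/3 = 1.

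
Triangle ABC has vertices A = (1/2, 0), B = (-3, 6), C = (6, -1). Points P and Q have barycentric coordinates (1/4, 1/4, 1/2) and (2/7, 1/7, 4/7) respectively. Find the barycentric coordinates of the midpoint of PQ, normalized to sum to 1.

(15/56, 11/56, 15/28)

Since both coordinate triples sum to 1, the midpoint's barycentrics are the componentwise average.
(1/4+2/7)/2 = 15/56; similarly 11/56 and 15/28.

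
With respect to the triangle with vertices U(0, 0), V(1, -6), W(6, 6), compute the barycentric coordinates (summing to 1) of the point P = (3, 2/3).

(2/9, 1/3, 4/9)

Signed area of the reference triangle: [UVW] = ½·(0·(-6−6) + 1·(6−0) + 6·(0−(-6))) = ½·(0 + 6 + 36) = 21.
[PVW] = ½·(3·(-6−6) + 1·(6−(2/3)) + 6·(2/3−(-6))) = ½·(-36 + 16/3 + 40) = 14/3, so the U-coordinate is (14/3)/21 = 2/9.
[UPW] = ½·(0·(2/3−6) + 3·(6−0) + 6·(0−(2/3))) = ½·(0 + 18 − 4) = 7, so the V-coordinate is 1/3.
[UVP] = ½·(0·(-6−(2/3)) + 1·(2/3−0) + 3·(0−(-6))) = ½·(0 + 2/3 + 18) = 28/3, so the W-coordinate is 4/9.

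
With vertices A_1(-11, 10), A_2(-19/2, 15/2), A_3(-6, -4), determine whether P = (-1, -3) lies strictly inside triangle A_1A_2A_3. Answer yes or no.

no

Barycentric coordinates of P: (-122/17, 150/17, -11/17).
The three coordinates are negative, positive, negative; a point is interior exactly when all three are positive.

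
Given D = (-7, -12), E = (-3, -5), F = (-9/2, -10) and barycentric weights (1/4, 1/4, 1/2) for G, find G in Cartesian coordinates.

G = (1/4)·D + (1/4)·E + (1/2)·F.
x-coordinate: (1/4)·(-7) + (1/4)·(-3) + (1/2)·(-9/2) = -19/4.
y-coordinate: (1/4)·(-12) + (1/4)·(-5) + (1/2)·(-10) = -37/4.

(-19/4, -37/4)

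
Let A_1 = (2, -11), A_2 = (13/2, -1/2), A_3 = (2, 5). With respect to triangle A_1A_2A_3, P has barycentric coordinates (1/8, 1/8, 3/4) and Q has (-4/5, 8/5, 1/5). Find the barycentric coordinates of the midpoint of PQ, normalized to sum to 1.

(-27/80, 69/80, 19/40)

Since both coordinate triples sum to 1, the midpoint's barycentrics are the componentwise average.
(1/8+-4/5)/2 = -27/80; similarly 69/80 and 19/40.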